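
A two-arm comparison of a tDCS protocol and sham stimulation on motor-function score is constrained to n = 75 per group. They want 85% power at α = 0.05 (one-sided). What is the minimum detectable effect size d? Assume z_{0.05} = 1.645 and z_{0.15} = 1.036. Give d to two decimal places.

For two independent groups of n = 75 each: d_min = (z_{α} + z_β)·√(2/n).
z-sum = 1.645 + 1.036 = 2.681.
d_min = 2.681 × √(2/75) = 2.681 × 0.1633 = 0.438.

d_min ≈ 0.44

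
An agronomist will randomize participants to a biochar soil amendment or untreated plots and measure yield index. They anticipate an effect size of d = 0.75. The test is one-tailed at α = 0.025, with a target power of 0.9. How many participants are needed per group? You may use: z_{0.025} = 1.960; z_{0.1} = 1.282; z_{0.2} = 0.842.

n = 38 per group

For two independent groups with equal n: n = 2·((z_{α} + z_β) / d)².
z_{α} + z_β = 1.960 + 1.282 = 3.242.
n = 2 × (3.242 / 0.75)² = 2 × 4.323² = 2 × 18.69 = 37.4.
Round up to the next whole participant.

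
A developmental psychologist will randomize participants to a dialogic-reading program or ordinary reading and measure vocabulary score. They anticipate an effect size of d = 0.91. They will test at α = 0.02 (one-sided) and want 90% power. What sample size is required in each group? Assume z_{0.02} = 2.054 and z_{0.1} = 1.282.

For two independent groups with equal n: n = 2·((z_{α} + z_β) / d)².
z_{α} + z_β = 2.054 + 1.282 = 3.336.
n = 2 × (3.336 / 0.91)² = 2 × 3.666² = 2 × 13.44 = 26.9.
Round up to the next whole participant.

n = 27 per group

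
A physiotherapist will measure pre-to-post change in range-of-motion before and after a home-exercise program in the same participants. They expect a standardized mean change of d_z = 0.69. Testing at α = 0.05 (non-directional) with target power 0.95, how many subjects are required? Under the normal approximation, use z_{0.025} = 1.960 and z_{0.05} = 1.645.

n = 28 pairs

For a paired (one-sample on differences) test: n = ((z_{α/2} + z_β) / d)².
z_{α/2} + z_β = 1.960 + 1.645 = 3.605.
n = (3.605 / 0.69)² = 5.225² = 27.30.
Round up.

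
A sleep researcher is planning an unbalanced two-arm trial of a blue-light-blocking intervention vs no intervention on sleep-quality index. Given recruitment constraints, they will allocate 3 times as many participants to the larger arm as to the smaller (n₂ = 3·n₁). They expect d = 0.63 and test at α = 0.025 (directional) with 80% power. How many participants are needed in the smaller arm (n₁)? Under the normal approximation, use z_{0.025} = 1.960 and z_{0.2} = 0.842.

n₁ = 27

With allocation ratio k = n₂/n₁ = 3, Var(x̄₁−x̄₂) = σ²(1/n₁ + 1/(k·n₁)) = σ²·(k+1)/(k·n₁).
So n₁ = (1 + 1/k)·((z_{α} + z_β)/d)² = 1.333 × (2.802/0.63)².
n₁ = 1.333 × 19.78 = 26.4.
Round up: n₁ = 27, giving n₂ = 3 × 27 = 81.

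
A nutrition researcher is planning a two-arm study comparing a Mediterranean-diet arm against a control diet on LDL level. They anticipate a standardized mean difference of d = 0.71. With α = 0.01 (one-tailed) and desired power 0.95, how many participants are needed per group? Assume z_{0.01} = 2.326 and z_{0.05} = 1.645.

For two independent groups with equal n: n = 2·((z_{α} + z_β) / d)².
z_{α} + z_β = 2.326 + 1.645 = 3.971.
n = 2 × (3.971 / 0.71)² = 2 × 5.593² = 2 × 31.28 = 62.6.
Round up to the next whole participant.

n = 63 per group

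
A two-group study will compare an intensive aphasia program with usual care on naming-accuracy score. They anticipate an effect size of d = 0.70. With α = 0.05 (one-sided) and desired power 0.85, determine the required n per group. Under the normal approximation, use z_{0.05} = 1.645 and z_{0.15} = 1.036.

n = 30 per group

For two independent groups with equal n: n = 2·((z_{α} + z_β) / d)².
z_{α} + z_β = 1.645 + 1.036 = 2.681.
n = 2 × (2.681 / 0.70)² = 2 × 3.830² = 2 × 14.67 = 29.3.
Round up to the next whole participant.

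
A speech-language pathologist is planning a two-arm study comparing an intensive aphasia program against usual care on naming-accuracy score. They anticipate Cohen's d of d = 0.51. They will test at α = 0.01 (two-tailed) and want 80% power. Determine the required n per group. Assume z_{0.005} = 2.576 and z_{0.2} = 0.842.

n = 90 per group

For two independent groups with equal n: n = 2·((z_{α/2} + z_β) / d)².
z_{α/2} + z_β = 2.576 + 0.842 = 3.418.
n = 2 × (3.418 / 0.51)² = 2 × 6.702² = 2 × 44.92 = 89.8.
Round up to the next whole participant.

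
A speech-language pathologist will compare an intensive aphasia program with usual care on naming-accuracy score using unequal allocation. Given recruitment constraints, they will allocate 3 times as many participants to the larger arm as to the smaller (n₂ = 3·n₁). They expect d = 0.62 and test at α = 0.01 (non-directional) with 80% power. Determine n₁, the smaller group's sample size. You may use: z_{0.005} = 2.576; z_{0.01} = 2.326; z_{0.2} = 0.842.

With allocation ratio k = n₂/n₁ = 3, Var(x̄₁−x̄₂) = σ²(1/n₁ + 1/(k·n₁)) = σ²·(k+1)/(k·n₁).
So n₁ = (1 + 1/k)·((z_{α/2} + z_β)/d)² = 1.333 × (3.418/0.62)².
n₁ = 1.333 × 30.39 = 40.5.
Round up: n₁ = 41, giving n₂ = 3 × 41 = 123.

n₁ = 41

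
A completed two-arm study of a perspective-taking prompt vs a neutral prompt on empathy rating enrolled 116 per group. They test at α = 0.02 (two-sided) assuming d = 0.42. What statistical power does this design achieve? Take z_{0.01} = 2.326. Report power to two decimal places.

power ≈ 0.81

For two equal groups, power = Φ(d·√(n/2) − z_{α/2}).
d·√(n/2) = 0.42 × √(116/2) = 0.42 × 7.616 = 3.199.
z_β = 3.199 − 2.326 = 0.873.
Power = Φ(0.873) = 0.809.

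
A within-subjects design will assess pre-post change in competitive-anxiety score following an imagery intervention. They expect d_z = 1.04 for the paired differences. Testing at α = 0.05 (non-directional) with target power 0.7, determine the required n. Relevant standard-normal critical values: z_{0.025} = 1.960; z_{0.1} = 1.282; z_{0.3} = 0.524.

n = 6 pairs

For a paired (one-sample on differences) test: n = ((z_{α/2} + z_β) / d)².
z_{α/2} + z_β = 1.960 + 0.524 = 2.484.
n = (2.484 / 1.04)² = 2.388² = 5.70.
Round up.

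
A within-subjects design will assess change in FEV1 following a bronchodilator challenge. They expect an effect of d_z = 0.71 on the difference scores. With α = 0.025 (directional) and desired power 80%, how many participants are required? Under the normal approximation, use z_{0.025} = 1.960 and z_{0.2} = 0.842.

n = 16 pairs

For a paired (one-sample on differences) test: n = ((z_{α} + z_β) / d)².
z_{α} + z_β = 1.960 + 0.842 = 2.802.
n = (2.802 / 0.71)² = 3.946² = 15.57.
Round up.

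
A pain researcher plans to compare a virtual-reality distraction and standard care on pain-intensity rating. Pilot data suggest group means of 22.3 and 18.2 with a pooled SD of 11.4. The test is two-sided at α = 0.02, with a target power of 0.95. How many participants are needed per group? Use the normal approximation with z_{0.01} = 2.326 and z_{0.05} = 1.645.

n = 244 per group

Cohen's d = |M₁ − M₂| / SD_pooled = |22.3 − 18.2| / 11.4 = 4.1 / 11.4 = 0.360.
For two independent groups with equal n: n = 2·((z_{α/2} + z_β) / d)².
z_{α/2} + z_β = 2.326 + 1.645 = 3.971.
n = 2 × (3.971 / 0.360)² = 2 × 11.031² = 2 × 121.67 = 243.3.
Round up to the next whole participant.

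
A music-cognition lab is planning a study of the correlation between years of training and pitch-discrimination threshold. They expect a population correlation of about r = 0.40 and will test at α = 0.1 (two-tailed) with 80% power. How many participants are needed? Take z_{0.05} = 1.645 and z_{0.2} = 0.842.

Fisher's z: C = ½·ln((1+r)/(1−r)) = ½·ln(2.3333) = 0.4236.
n = ((z_{α/2} + z_β)/C)² + 3.
(1.645 + 0.842) / 0.4236 = 2.487 / 0.4236 = 5.871.
n = 5.871² + 3 = 34.47 + 3 = 37.5.
Round up.

n = 38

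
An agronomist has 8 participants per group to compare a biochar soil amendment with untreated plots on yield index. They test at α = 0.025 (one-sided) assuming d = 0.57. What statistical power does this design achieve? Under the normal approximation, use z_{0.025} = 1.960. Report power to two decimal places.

power ≈ 0.21

For two equal groups, power = Φ(d·√(n/2) − z_{α}).
d·√(n/2) = 0.57 × √(8/2) = 0.57 × 2.000 = 1.140.
z_β = 1.140 − 1.960 = -0.820.
Power = Φ(-0.820) = 0.206.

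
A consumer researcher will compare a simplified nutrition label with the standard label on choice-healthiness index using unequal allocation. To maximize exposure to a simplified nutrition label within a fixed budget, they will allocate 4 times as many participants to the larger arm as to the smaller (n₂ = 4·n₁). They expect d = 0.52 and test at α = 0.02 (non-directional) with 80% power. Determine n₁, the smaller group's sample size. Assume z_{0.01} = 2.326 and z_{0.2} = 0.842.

With allocation ratio k = n₂/n₁ = 4, Var(x̄₁−x̄₂) = σ²(1/n₁ + 1/(k·n₁)) = σ²·(k+1)/(k·n₁).
So n₁ = (1 + 1/k)·((z_{α/2} + z_β)/d)² = 1.250 × (3.168/0.52)².
n₁ = 1.250 × 37.12 = 46.4.
Round up: n₁ = 47, giving n₂ = 4 × 47 = 188.

n₁ = 47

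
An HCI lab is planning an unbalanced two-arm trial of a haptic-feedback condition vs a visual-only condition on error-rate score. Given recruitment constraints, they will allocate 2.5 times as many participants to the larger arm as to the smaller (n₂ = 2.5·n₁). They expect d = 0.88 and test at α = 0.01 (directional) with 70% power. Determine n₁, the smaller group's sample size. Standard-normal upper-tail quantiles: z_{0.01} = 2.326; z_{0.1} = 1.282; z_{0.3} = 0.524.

n₁ = 15

With allocation ratio k = n₂/n₁ = 2.5, Var(x̄₁−x̄₂) = σ²(1/n₁ + 1/(k·n₁)) = σ²·(k+1)/(k·n₁).
So n₁ = (1 + 1/k)·((z_{α} + z_β)/d)² = 1.400 × (2.850/0.88)².
n₁ = 1.400 × 10.49 = 14.7.
Round up: n₁ = 15, giving n₂ = ⌈2.5 × 15⌉ = ⌈37.5⌉ = 38.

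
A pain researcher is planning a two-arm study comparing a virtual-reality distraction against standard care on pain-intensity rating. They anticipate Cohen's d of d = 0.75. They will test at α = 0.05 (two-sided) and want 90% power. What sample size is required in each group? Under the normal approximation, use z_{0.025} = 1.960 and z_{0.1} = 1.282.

For two independent groups with equal n: n = 2·((z_{α/2} + z_β) / d)².
z_{α/2} + z_β = 1.960 + 1.282 = 3.242.
n = 2 × (3.242 / 0.75)² = 2 × 4.323² = 2 × 18.69 = 37.4.
Round up to the next whole participant.

n = 38 per group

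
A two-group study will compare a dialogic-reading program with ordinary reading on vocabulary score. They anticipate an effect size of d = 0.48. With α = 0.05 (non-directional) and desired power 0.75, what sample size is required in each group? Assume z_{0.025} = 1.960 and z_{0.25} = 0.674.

For two independent groups with equal n: n = 2·((z_{α/2} + z_β) / d)².
z_{α/2} + z_β = 1.960 + 0.674 = 2.634.
n = 2 × (2.634 / 0.48)² = 2 × 5.487² = 2 × 30.11 = 60.2.
Round up to the next whole participant.

n = 61 per group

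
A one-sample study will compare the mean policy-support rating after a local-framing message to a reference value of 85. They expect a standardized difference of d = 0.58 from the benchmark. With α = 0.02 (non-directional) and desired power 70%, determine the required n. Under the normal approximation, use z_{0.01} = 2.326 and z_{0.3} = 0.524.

For a one-sample test: n = ((z_{α/2} + z_β) / d)².
z_{α/2} + z_β = 2.326 + 0.524 = 2.850.
n = (2.850 / 0.58)² = 4.914² = 24.15.
Round up.

n = 25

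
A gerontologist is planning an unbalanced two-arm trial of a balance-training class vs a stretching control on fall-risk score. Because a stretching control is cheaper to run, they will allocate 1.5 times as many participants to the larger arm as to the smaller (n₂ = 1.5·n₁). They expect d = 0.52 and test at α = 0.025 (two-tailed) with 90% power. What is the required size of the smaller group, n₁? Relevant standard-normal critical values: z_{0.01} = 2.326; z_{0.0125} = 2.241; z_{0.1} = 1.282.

With allocation ratio k = n₂/n₁ = 1.5, Var(x̄₁−x̄₂) = σ²(1/n₁ + 1/(k·n₁)) = σ²·(k+1)/(k·n₁).
So n₁ = (1 + 1/k)·((z_{α/2} + z_β)/d)² = 1.667 × (3.523/0.52)².
n₁ = 1.667 × 45.90 = 76.5.
Round up: n₁ = 77, giving n₂ = ⌈1.5 × 77⌉ = ⌈115.5⌉ = 116.

n₁ = 77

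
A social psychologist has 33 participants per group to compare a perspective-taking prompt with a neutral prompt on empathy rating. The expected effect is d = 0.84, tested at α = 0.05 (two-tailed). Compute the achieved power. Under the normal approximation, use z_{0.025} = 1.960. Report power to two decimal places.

power ≈ 0.93

For two equal groups, power = Φ(d·√(n/2) − z_{α/2}).
d·√(n/2) = 0.84 × √(33/2) = 0.84 × 4.062 = 3.412.
z_β = 3.412 − 1.960 = 1.452.
Power = Φ(1.452) = 0.927.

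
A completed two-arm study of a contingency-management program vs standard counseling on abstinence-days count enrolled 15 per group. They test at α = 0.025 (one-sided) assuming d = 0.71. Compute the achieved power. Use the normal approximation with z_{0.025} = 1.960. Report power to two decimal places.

power ≈ 0.49

For two equal groups, power = Φ(d·√(n/2) − z_{α}).
d·√(n/2) = 0.71 × √(15/2) = 0.71 × 2.739 = 1.944.
z_β = 1.944 − 1.960 = -0.016.
Power = Φ(-0.016) = 0.494.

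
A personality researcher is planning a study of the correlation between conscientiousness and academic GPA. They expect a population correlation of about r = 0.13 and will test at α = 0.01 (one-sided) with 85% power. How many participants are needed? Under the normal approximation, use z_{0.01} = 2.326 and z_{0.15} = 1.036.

n = 665

Fisher's z: C = ½·ln((1+r)/(1−r)) = ½·ln(1.2989) = 0.1307.
n = ((z_{α} + z_β)/C)² + 3.
(2.326 + 1.036) / 0.1307 = 3.362 / 0.1307 = 25.723.
n = 25.723² + 3 = 661.67 + 3 = 664.7.
Round up.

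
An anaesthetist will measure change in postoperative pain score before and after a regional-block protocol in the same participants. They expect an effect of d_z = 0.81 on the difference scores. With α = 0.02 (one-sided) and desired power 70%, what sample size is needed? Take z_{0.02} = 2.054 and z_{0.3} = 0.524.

For a paired (one-sample on differences) test: n = ((z_{α} + z_β) / d)².
z_{α} + z_β = 2.054 + 0.524 = 2.578.
n = (2.578 / 0.81)² = 3.183² = 10.13.
Round up.

n = 11 pairs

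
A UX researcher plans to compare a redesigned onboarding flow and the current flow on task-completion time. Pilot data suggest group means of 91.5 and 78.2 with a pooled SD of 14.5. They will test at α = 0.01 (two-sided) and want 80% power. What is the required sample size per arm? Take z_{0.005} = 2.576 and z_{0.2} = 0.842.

Cohen's d = |M₁ − M₂| / SD_pooled = |91.5 − 78.2| / 14.5 = 13.3 / 14.5 = 0.917.
For two independent groups with equal n: n = 2·((z_{α/2} + z_β) / d)².
z_{α/2} + z_β = 2.576 + 0.842 = 3.418.
n = 2 × (3.418 / 0.917)² = 2 × 3.727² = 2 × 13.89 = 27.8.
Round up to the next whole participant.

n = 28 per group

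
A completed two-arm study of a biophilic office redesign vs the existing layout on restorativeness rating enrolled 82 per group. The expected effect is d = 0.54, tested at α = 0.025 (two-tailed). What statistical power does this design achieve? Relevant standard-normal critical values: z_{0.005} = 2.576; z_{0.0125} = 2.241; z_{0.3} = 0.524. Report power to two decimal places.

For two equal groups, power = Φ(d·√(n/2) − z_{α/2}).
d·√(n/2) = 0.54 × √(82/2) = 0.54 × 6.403 = 3.458.
z_β = 3.458 − 2.241 = 1.217.
Power = Φ(1.217) = 0.888.

power ≈ 0.89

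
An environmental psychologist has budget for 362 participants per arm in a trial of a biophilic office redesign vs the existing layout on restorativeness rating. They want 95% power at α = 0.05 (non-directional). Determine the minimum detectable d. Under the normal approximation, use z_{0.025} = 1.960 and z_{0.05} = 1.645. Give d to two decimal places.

d_min ≈ 0.27

For two independent groups of n = 362 each: d_min = (z_{α/2} + z_β)·√(2/n).
z-sum = 1.960 + 1.645 = 3.605.
d_min = 3.605 × √(2/362) = 3.605 × 0.0743 = 0.268.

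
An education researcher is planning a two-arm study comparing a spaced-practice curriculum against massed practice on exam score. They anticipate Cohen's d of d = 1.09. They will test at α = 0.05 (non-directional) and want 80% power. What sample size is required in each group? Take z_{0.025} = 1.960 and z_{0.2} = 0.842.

n = 14 per group

For two independent groups with equal n: n = 2·((z_{α/2} + z_β) / d)².
z_{α/2} + z_β = 1.960 + 0.842 = 2.802.
n = 2 × (2.802 / 1.09)² = 2 × 2.571² = 2 × 6.61 = 13.2.
Round up to the next whole participant.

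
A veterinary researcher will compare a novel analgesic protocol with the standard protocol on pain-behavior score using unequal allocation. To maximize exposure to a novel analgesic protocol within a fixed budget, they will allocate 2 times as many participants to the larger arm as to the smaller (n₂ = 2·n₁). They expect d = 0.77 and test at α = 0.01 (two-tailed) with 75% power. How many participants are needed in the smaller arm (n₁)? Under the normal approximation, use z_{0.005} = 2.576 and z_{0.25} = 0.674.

n₁ = 27

With allocation ratio k = n₂/n₁ = 2, Var(x̄₁−x̄₂) = σ²(1/n₁ + 1/(k·n₁)) = σ²·(k+1)/(k·n₁).
So n₁ = (1 + 1/k)·((z_{α/2} + z_β)/d)² = 1.500 × (3.250/0.77)².
n₁ = 1.500 × 17.81 = 26.7.
Round up: n₁ = 27, giving n₂ = 2 × 27 = 54.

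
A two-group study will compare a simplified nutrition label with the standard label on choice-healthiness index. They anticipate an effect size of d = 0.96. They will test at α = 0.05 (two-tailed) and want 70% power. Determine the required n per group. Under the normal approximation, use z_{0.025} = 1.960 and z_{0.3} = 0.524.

For two independent groups with equal n: n = 2·((z_{α/2} + z_β) / d)².
z_{α/2} + z_β = 1.960 + 0.524 = 2.484.
n = 2 × (2.484 / 0.96)² = 2 × 2.587² = 2 × 6.70 = 13.4.
Round up to the next whole participant.

n = 14 per group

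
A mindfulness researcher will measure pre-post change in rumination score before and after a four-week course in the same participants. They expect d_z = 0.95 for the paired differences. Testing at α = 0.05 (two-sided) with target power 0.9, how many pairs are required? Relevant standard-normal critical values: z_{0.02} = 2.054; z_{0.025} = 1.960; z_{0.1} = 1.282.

n = 12 pairs

For a paired (one-sample on differences) test: n = ((z_{α/2} + z_β) / d)².
z_{α/2} + z_β = 1.960 + 1.282 = 3.242.
n = (3.242 / 0.95)² = 3.413² = 11.65.
Round up.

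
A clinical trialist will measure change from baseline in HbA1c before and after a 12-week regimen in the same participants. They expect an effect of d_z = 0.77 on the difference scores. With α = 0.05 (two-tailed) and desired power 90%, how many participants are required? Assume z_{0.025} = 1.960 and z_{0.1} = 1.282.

n = 18 pairs

For a paired (one-sample on differences) test: n = ((z_{α/2} + z_β) / d)².
z_{α/2} + z_β = 1.960 + 1.282 = 3.242.
n = (3.242 / 0.77)² = 4.210² = 17.73.
Round up.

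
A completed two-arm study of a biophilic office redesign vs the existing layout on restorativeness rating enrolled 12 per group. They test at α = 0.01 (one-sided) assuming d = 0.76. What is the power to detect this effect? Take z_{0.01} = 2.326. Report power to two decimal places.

For two equal groups, power = Φ(d·√(n/2) − z_{α}).
d·√(n/2) = 0.76 × √(12/2) = 0.76 × 2.449 = 1.862.
z_β = 1.862 − 2.326 = -0.464.
Power = Φ(-0.464) = 0.321.

power ≈ 0.32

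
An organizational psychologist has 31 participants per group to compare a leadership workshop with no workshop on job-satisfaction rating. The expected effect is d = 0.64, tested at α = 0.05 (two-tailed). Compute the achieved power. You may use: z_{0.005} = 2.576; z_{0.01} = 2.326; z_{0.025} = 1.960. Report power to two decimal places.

power ≈ 0.71

For two equal groups, power = Φ(d·√(n/2) − z_{α/2}).
d·√(n/2) = 0.64 × √(31/2) = 0.64 × 3.937 = 2.520.
z_β = 2.520 − 1.960 = 0.560.
Power = Φ(0.560) = 0.712.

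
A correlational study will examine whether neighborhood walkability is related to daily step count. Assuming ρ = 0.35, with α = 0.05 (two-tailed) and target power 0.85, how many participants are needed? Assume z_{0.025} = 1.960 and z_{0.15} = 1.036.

n = 71

Fisher's z: C = ½·ln((1+r)/(1−r)) = ½·ln(2.0769) = 0.3654.
n = ((z_{α/2} + z_β)/C)² + 3.
(1.960 + 1.036) / 0.3654 = 2.996 / 0.3654 = 8.199.
n = 8.199² + 3 = 67.23 + 3 = 70.2.
Round up.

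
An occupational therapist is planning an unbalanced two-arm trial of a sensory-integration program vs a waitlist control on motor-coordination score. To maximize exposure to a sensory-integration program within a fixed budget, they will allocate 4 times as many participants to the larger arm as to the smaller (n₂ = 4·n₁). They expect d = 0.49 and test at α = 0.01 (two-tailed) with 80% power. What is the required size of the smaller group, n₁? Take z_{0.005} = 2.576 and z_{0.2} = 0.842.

With allocation ratio k = n₂/n₁ = 4, Var(x̄₁−x̄₂) = σ²(1/n₁ + 1/(k·n₁)) = σ²·(k+1)/(k·n₁).
So n₁ = (1 + 1/k)·((z_{α/2} + z_β)/d)² = 1.250 × (3.418/0.49)².
n₁ = 1.250 × 48.66 = 60.8.
Round up: n₁ = 61, giving n₂ = 4 × 61 = 244.

n₁ = 61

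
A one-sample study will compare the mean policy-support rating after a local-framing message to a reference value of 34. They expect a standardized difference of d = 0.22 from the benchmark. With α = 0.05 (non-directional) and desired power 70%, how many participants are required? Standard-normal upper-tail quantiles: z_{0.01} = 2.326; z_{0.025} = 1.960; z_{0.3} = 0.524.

For a one-sample test: n = ((z_{α/2} + z_β) / d)².
z_{α/2} + z_β = 1.960 + 0.524 = 2.484.
n = (2.484 / 0.22)² = 11.291² = 127.48.
Round up.

n = 128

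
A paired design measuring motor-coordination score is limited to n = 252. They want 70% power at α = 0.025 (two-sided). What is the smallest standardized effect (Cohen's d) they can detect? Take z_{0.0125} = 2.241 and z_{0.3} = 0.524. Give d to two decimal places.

For a single sample (or paired design) of n = 252: d_min = (z_{α/2} + z_β)/√n.
z-sum = 2.241 + 0.524 = 2.765.
d_min = 2.765 / √252 = 2.765 / 15.875 = 0.174.

d_min ≈ 0.17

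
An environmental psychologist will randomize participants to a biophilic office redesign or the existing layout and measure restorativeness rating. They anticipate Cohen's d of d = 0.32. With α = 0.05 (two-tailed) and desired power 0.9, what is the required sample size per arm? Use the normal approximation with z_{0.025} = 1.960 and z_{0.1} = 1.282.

For two independent groups with equal n: n = 2·((z_{α/2} + z_β) / d)².
z_{α/2} + z_β = 1.960 + 1.282 = 3.242.
n = 2 × (3.242 / 0.32)² = 2 × 10.131² = 2 × 102.64 = 205.3.
Round up to the next whole participant.

n = 206 per group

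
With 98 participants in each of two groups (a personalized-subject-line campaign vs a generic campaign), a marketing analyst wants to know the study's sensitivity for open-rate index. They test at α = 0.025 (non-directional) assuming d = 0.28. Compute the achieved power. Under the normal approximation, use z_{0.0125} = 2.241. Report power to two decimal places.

For two equal groups, power = Φ(d·√(n/2) − z_{α/2}).
d·√(n/2) = 0.28 × √(98/2) = 0.28 × 7.000 = 1.960.
z_β = 1.960 − 2.241 = -0.281.
Power = Φ(-0.281) = 0.389.

power ≈ 0.39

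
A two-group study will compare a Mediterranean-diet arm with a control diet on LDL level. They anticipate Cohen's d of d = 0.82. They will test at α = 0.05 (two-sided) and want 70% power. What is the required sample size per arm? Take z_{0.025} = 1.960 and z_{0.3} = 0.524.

n = 19 per group

For two independent groups with equal n: n = 2·((z_{α/2} + z_β) / d)².
z_{α/2} + z_β = 1.960 + 0.524 = 2.484.
n = 2 × (2.484 / 0.82)² = 2 × 3.029² = 2 × 9.18 = 18.4.
Round up to the next whole participant.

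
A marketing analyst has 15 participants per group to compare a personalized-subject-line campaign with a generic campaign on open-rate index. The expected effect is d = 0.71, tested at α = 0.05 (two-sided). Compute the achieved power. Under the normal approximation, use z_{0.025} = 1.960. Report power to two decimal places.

For two equal groups, power = Φ(d·√(n/2) − z_{α/2}).
d·√(n/2) = 0.71 × √(15/2) = 0.71 × 2.739 = 1.944.
z_β = 1.944 − 1.960 = -0.016.
Power = Φ(-0.016) = 0.494.

power ≈ 0.49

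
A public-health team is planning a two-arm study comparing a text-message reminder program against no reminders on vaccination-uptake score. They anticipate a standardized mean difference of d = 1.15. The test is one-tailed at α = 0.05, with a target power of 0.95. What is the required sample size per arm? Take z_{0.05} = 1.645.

For two independent groups with equal n: n = 2·((z_{α} + z_β) / d)².
z_{α} + z_β = 1.645 + 1.645 = 3.290.
n = 2 × (3.290 / 1.15)² = 2 × 2.861² = 2 × 8.18 = 16.4.
Round up to the next whole participant.

n = 17 per group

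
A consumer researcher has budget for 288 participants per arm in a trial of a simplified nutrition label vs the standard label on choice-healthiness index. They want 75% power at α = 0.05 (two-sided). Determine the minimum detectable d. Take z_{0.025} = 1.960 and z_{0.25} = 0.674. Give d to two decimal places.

d_min ≈ 0.22

For two independent groups of n = 288 each: d_min = (z_{α/2} + z_β)·√(2/n).
z-sum = 1.960 + 0.674 = 2.634.
d_min = 2.634 × √(2/288) = 2.634 × 0.0833 = 0.219.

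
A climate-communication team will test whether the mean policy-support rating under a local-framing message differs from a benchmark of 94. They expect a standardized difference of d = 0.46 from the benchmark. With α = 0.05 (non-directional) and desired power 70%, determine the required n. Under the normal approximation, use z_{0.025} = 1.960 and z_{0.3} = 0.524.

n = 30

For a one-sample test: n = ((z_{α/2} + z_β) / d)².
z_{α/2} + z_β = 1.960 + 0.524 = 2.484.
n = (2.484 / 0.46)² = 5.400² = 29.16.
Round up.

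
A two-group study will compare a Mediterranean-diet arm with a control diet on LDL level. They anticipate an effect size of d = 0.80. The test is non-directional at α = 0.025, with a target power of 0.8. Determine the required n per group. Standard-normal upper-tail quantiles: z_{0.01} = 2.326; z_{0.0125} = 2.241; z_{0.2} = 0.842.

n = 30 per group

For two independent groups with equal n: n = 2·((z_{α/2} + z_β) / d)².
z_{α/2} + z_β = 2.241 + 0.842 = 3.083.
n = 2 × (3.083 / 0.80)² = 2 × 3.854² = 2 × 14.85 = 29.7.
Round up to the next whole participant.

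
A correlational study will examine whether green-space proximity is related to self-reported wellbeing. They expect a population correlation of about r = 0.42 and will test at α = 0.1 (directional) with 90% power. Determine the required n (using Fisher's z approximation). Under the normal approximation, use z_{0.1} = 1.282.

n = 36

Fisher's z: C = ½·ln((1+r)/(1−r)) = ½·ln(2.4483) = 0.4477.
n = ((z_{α} + z_β)/C)² + 3.
(1.282 + 1.282) / 0.4477 = 2.564 / 0.4477 = 5.727.
n = 5.727² + 3 = 32.80 + 3 = 35.8.
Round up.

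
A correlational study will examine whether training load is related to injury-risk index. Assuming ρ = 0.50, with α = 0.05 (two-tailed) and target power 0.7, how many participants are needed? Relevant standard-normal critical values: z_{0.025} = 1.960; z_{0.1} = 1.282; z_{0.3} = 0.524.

Fisher's z: C = ½·ln((1+r)/(1−r)) = ½·ln(3.0000) = 0.5493.
n = ((z_{α/2} + z_β)/C)² + 3.
(1.960 + 0.524) / 0.5493 = 2.484 / 0.5493 = 4.522.
n = 4.522² + 3 = 20.45 + 3 = 23.4.
Round up.

n = 24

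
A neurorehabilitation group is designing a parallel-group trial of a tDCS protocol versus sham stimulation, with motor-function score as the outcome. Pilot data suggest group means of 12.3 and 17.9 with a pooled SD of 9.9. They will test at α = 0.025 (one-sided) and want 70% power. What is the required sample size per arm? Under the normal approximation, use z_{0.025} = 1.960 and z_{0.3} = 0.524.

n = 39 per group

Cohen's d = |M₁ − M₂| / SD_pooled = |12.3 − 17.9| / 9.9 = 5.6 / 9.9 = 0.566.
For two independent groups with equal n: n = 2·((z_{α} + z_β) / d)².
z_{α} + z_β = 1.960 + 0.524 = 2.484.
n = 2 × (2.484 / 0.566)² = 2 × 4.389² = 2 × 19.26 = 38.5.
Round up to the next whole participant.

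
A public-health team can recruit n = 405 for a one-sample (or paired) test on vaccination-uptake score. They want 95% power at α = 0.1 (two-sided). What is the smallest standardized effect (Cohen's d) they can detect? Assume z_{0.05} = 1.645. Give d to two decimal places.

d_min ≈ 0.16

For a single sample (or paired design) of n = 405: d_min = (z_{α/2} + z_β)/√n.
z-sum = 1.645 + 1.645 = 3.290.
d_min = 3.290 / √405 = 3.290 / 20.125 = 0.163.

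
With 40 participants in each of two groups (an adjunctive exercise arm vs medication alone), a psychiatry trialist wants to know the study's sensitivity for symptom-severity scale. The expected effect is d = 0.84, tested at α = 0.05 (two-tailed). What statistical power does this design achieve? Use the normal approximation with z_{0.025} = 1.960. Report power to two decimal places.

power ≈ 0.96

For two equal groups, power = Φ(d·√(n/2) − z_{α/2}).
d·√(n/2) = 0.84 × √(40/2) = 0.84 × 4.472 = 3.757.
z_β = 3.757 − 1.960 = 1.797.
Power = Φ(1.797) = 0.964.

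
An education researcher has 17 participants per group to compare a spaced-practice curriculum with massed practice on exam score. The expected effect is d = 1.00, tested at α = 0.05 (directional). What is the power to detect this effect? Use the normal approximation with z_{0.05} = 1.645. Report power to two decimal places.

power ≈ 0.90

For two equal groups, power = Φ(d·√(n/2) − z_{α}).
d·√(n/2) = 1.00 × √(17/2) = 1.00 × 2.915 = 2.915.
z_β = 2.915 − 1.645 = 1.270.
Power = Φ(1.270) = 0.898.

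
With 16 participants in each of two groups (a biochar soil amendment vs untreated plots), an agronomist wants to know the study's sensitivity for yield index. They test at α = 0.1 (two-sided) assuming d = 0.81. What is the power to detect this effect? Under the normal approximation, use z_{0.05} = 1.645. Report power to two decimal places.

For two equal groups, power = Φ(d·√(n/2) − z_{α/2}).
d·√(n/2) = 0.81 × √(16/2) = 0.81 × 2.828 = 2.291.
z_β = 2.291 − 1.645 = 0.646.
Power = Φ(0.646) = 0.741.

power ≈ 0.74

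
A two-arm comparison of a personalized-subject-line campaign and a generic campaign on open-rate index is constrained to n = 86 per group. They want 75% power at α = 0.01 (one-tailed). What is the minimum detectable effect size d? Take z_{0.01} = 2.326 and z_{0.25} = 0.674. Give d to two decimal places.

For two independent groups of n = 86 each: d_min = (z_{α} + z_β)·√(2/n).
z-sum = 2.326 + 0.674 = 3.000.
d_min = 3.000 × √(2/86) = 3.000 × 0.1525 = 0.457.

d_min ≈ 0.46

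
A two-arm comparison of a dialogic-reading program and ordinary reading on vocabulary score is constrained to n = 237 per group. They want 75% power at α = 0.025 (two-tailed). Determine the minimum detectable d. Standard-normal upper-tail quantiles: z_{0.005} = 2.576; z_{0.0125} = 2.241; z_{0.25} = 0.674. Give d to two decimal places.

d_min ≈ 0.27

For two independent groups of n = 237 each: d_min = (z_{α/2} + z_β)·√(2/n).
z-sum = 2.241 + 0.674 = 2.915.
d_min = 2.915 × √(2/237) = 2.915 × 0.0919 = 0.268.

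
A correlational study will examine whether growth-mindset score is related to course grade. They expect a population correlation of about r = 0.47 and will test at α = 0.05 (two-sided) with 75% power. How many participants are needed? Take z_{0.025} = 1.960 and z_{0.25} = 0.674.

n = 30

Fisher's z: C = ½·ln((1+r)/(1−r)) = ½·ln(2.7736) = 0.5101.
n = ((z_{α/2} + z_β)/C)² + 3.
(1.960 + 0.674) / 0.5101 = 2.634 / 0.5101 = 5.164.
n = 5.164² + 3 = 26.66 + 3 = 29.7.
Round up.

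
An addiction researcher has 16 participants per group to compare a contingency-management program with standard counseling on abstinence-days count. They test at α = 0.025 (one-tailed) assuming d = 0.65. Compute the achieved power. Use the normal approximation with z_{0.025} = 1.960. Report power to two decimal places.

For two equal groups, power = Φ(d·√(n/2) − z_{α}).
d·√(n/2) = 0.65 × √(16/2) = 0.65 × 2.828 = 1.838.
z_β = 1.838 − 1.960 = -0.122.
Power = Φ(-0.122) = 0.452.

power ≈ 0.45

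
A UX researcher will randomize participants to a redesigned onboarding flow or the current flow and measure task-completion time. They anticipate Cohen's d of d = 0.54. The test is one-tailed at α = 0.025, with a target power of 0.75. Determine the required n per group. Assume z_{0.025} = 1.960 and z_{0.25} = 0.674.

n = 48 per group

For two independent groups with equal n: n = 2·((z_{α} + z_β) / d)².
z_{α} + z_β = 1.960 + 0.674 = 2.634.
n = 2 × (2.634 / 0.54)² = 2 × 4.878² = 2 × 23.79 = 47.6.
Round up to the next whole participant.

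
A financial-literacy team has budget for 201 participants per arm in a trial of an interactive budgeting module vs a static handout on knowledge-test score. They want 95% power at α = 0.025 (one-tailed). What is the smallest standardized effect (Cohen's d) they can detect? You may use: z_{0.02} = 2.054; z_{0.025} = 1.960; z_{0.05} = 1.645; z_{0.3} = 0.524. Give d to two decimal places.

d_min ≈ 0.36

For two independent groups of n = 201 each: d_min = (z_{α} + z_β)·√(2/n).
z-sum = 1.960 + 1.645 = 3.605.
d_min = 3.605 × √(2/201) = 3.605 × 0.0998 = 0.360.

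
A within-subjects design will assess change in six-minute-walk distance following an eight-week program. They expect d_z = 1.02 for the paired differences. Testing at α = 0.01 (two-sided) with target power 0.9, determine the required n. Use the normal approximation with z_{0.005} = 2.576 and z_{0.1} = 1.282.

n = 15 pairs

For a paired (one-sample on differences) test: n = ((z_{α/2} + z_β) / d)².
z_{α/2} + z_β = 2.576 + 1.282 = 3.858.
n = (3.858 / 1.02)² = 3.782² = 14.31.
Round up.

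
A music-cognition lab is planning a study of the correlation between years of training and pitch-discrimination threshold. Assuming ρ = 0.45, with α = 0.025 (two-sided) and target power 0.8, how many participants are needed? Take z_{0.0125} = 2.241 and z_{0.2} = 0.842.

Fisher's z: C = ½·ln((1+r)/(1−r)) = ½·ln(2.6364) = 0.4847.
n = ((z_{α/2} + z_β)/C)² + 3.
(2.241 + 0.842) / 0.4847 = 3.083 / 0.4847 = 6.361.
n = 6.361² + 3 = 40.46 + 3 = 43.5.
Round up.

n = 44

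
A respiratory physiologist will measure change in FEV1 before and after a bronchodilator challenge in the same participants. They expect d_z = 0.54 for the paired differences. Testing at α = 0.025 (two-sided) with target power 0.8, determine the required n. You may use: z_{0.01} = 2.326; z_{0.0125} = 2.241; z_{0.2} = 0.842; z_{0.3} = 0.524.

n = 33 pairs

For a paired (one-sample on differences) test: n = ((z_{α/2} + z_β) / d)².
z_{α/2} + z_β = 2.241 + 0.842 = 3.083.
n = (3.083 / 0.54)² = 5.709² = 32.60.
Round up.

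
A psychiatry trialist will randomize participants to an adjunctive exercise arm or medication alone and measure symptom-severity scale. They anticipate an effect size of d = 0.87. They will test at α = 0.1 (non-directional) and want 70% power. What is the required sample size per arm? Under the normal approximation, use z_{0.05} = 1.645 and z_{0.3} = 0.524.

For two independent groups with equal n: n = 2·((z_{α/2} + z_β) / d)².
z_{α/2} + z_β = 1.645 + 0.524 = 2.169.
n = 2 × (2.169 / 0.87)² = 2 × 2.493² = 2 × 6.22 = 12.4.
Round up to the next whole participant.

n = 13 per group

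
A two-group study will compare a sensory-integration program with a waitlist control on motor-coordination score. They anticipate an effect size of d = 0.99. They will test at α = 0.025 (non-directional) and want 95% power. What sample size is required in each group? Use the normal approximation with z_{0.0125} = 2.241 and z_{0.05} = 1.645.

For two independent groups with equal n: n = 2·((z_{α/2} + z_β) / d)².
z_{α/2} + z_β = 2.241 + 1.645 = 3.886.
n = 2 × (3.886 / 0.99)² = 2 × 3.925² = 2 × 15.41 = 30.8.
Round up to the next whole participant.

n = 31 per group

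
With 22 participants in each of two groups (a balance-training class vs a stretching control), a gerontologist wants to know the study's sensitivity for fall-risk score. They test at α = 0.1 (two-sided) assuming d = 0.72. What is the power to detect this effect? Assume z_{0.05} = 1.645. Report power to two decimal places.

For two equal groups, power = Φ(d·√(n/2) − z_{α/2}).
d·√(n/2) = 0.72 × √(22/2) = 0.72 × 3.317 = 2.388.
z_β = 2.388 − 1.645 = 0.743.
Power = Φ(0.743) = 0.771.

power ≈ 0.77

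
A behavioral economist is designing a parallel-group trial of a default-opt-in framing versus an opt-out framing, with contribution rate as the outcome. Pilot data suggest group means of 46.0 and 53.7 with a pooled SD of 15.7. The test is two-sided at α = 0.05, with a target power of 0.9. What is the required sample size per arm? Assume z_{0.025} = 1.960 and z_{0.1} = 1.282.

n = 88 per group

Cohen's d = |M₁ − M₂| / SD_pooled = |46.0 − 53.7| / 15.7 = 7.7 / 15.7 = 0.490.
For two independent groups with equal n: n = 2·((z_{α/2} + z_β) / d)².
z_{α/2} + z_β = 1.960 + 1.282 = 3.242.
n = 2 × (3.242 / 0.490)² = 2 × 6.616² = 2 × 43.78 = 87.6.
Round up to the next whole participant.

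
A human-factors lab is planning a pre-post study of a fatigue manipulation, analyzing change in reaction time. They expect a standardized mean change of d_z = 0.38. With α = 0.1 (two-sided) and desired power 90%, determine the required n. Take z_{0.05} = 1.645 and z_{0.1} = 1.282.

n = 60 pairs

For a paired (one-sample on differences) test: n = ((z_{α/2} + z_β) / d)².
z_{α/2} + z_β = 1.645 + 1.282 = 2.927.
n = (2.927 / 0.38)² = 7.703² = 59.33.
Round up.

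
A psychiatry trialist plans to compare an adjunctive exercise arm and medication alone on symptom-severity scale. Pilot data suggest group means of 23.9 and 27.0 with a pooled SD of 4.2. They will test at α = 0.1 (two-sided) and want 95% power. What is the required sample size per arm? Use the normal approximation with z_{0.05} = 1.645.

Cohen's d = |M₁ − M₂| / SD_pooled = |23.9 − 27.0| / 4.2 = 3.1 / 4.2 = 0.738.
For two independent groups with equal n: n = 2·((z_{α/2} + z_β) / d)².
z_{α/2} + z_β = 1.645 + 1.645 = 3.290.
n = 2 × (3.290 / 0.738)² = 2 × 4.458² = 2 × 19.87 = 39.7.
Round up to the next whole participant.

n = 40 per group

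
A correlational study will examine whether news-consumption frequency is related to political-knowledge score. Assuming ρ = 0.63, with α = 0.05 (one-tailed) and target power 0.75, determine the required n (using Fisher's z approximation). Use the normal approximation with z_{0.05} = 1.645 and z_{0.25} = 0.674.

Fisher's z: C = ½·ln((1+r)/(1−r)) = ½·ln(4.4054) = 0.7414.
n = ((z_{α} + z_β)/C)² + 3.
(1.645 + 0.674) / 0.7414 = 2.319 / 0.7414 = 3.128.
n = 3.128² + 3 = 9.78 + 3 = 12.8.
Round up.

n = 13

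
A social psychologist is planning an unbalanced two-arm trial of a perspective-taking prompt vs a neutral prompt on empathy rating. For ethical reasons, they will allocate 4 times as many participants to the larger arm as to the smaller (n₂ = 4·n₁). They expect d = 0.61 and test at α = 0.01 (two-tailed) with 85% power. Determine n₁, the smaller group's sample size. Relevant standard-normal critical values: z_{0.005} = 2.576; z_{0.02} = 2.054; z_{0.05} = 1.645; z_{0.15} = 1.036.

With allocation ratio k = n₂/n₁ = 4, Var(x̄₁−x̄₂) = σ²(1/n₁ + 1/(k·n₁)) = σ²·(k+1)/(k·n₁).
So n₁ = (1 + 1/k)·((z_{α/2} + z_β)/d)² = 1.250 × (3.612/0.61)².
n₁ = 1.250 × 35.06 = 43.8.
Round up: n₁ = 44, giving n₂ = 4 × 44 = 176.

n₁ = 44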